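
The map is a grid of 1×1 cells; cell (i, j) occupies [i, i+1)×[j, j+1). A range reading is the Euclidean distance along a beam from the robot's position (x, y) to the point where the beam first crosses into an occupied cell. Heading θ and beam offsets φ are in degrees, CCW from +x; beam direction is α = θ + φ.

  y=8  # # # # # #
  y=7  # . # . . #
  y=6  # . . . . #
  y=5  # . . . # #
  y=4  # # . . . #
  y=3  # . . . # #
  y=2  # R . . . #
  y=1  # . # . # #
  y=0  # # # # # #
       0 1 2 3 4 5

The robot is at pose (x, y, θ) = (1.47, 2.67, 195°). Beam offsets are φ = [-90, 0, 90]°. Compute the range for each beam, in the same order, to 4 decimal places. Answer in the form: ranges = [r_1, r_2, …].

ranges = [1.3769, 0.4866, 1.7289]

beam 1: φ=-90°, α=105°
  cosα=-0.2588 sinα=0.9659 | (1,2) | tMaxX 1.8159 tMaxY 0.3416 | tΔX 3.8637 tΔY 1.0353
    t=0.3416 [y] (1,3)
    t=1.3769 [y] (1,4) — stop
  → r_1 = 1.3769
beam 2: φ=0°, α=195°
  cosα=-0.9659 sinα=-0.2588 | (1,2) | tMaxX 0.4866 tMaxY 2.5887 | tΔX 1.0353 tΔY 3.8637
    t=0.4866 [x] (0,2) — stop
  → r_2 = 0.4866
beam 3: φ=90°, α=285°
  cosα=0.2588 sinα=-0.9659 | (1,2) | tMaxX 2.0478 tMaxY 0.6936 | tΔX 3.8637 tΔY 1.0353
    t=0.6936 [y] (1,1)
    t=1.7289 [y] (1,0) — stop
  → r_3 = 1.7289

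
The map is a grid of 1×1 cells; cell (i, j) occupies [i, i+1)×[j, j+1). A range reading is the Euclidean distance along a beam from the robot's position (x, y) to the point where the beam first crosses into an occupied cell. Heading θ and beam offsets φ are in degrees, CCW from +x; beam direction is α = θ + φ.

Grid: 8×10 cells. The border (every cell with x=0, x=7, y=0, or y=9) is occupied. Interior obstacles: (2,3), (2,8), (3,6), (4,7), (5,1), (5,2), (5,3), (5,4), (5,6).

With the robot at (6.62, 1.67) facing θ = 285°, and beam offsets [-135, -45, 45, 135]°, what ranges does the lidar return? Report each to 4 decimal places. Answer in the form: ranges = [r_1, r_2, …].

ranges = [0.7159, 0.7736, 0.4388, 0.7600]

beam 1: φ=-135°, α=150°
  dir = (cos 150°, sin 150°) = (-0.8660, 0.5000); from cell (6,1)
  next x-line at t=0.7159, next y-line at t=0.6600; Δt_x=1.1547, Δt_y=2.0000
    y: enter (6,2) at t=0.6600
    x: enter (5,2) at t=0.7159 ← occupied
  → r_1 = 0.7159
beam 2: φ=-45°, α=240°
  dir = (cos 240°, sin 240°) = (-0.5000, -0.8660); from cell (6,1)
  next x-line at t=1.2400, next y-line at t=0.7736; Δt_x=2.0000, Δt_y=1.1547
    y: enter (6,0) at t=0.7736 ← occupied
  → r_2 = 0.7736
beam 3: φ=45°, α=330°
  dir = (cos 330°, sin 330°) = (0.8660, -0.5000); from cell (6,1)
  next x-line at t=0.4388, next y-line at t=1.3400; Δt_x=1.1547, Δt_y=2.0000
    x: enter (7,1) at t=0.4388 ← occupied
  → r_3 = 0.4388
beam 4: φ=135°, α=60°
  dir = (cos 60°, sin 60°) = (0.5000, 0.8660); from cell (6,1)
  next x-line at t=0.7600, next y-line at t=0.3811; Δt_x=2.0000, Δt_y=1.1547
    y: enter (6,2) at t=0.3811
    x: enter (7,2) at t=0.7600 ← occupied
  → r_4 = 0.7600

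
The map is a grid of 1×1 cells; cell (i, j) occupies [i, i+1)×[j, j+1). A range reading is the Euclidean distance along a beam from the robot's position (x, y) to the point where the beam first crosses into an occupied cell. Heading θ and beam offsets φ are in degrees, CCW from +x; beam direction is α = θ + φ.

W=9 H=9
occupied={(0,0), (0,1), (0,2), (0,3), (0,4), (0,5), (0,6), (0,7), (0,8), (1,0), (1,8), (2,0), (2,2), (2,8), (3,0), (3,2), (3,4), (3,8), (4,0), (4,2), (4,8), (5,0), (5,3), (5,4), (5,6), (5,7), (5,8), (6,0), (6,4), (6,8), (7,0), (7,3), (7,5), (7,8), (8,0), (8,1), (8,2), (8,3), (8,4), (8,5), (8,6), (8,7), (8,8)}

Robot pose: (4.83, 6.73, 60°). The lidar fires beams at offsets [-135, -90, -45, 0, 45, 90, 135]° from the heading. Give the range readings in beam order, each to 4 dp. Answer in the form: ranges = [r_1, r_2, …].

beam 1: φ=-135°, α=285°
  d=(0.2588,-0.9659)  start (4,6)  tX=0.6568 tY=0.7558  stride 1/|dx|=3.8637 1/|dy|=1.0353
    cross x-line → (5,6), t=0.6568 (wall)
  → r_1 = 0.6568
beam 2: φ=-90°, α=330°
  d=(0.8660,-0.5000)  start (4,6)  tX=0.1963 tY=1.4600  stride 1/|dx|=1.1547 1/|dy|=2.0000
    cross x-line → (5,6), t=0.1963 (wall)
  → r_2 = 0.1963
beam 3: φ=-45°, α=15°
  d=(0.9659,0.2588)  start (4,6)  tX=0.1760 tY=1.0432  stride 1/|dx|=1.0353 1/|dy|=3.8637
    cross x-line → (5,6), t=0.1760 (wall)
  → r_3 = 0.1760
beam 4: φ=0°, α=60°
  d=(0.5000,0.8660)  start (4,6)  tX=0.3400 tY=0.3118  stride 1/|dx|=2.0000 1/|dy|=1.1547
    cross y-line → (4,7), t=0.3118
    cross x-line → (5,7), t=0.3400 (wall)
  → r_4 = 0.3400
beam 5: φ=45°, α=105°
  d=(-0.2588,0.9659)  start (4,6)  tX=3.2069 tY=0.2795  stride 1/|dx|=3.8637 1/|dy|=1.0353
    cross y-line → (4,7), t=0.2795
    cross y-line → (4,8), t=1.3148 (wall)
  → r_5 = 1.3148
beam 6: φ=90°, α=150°
  d=(-0.8660,0.5000)  start (4,6)  tX=0.9584 tY=0.5400  stride 1/|dx|=1.1547 1/|dy|=2.0000
    cross y-line → (4,7), t=0.5400
    cross x-line → (3,7), t=0.9584
    cross x-line → (2,7), t=2.1131
    cross y-line → (2,8), t=2.5400 (wall)
  → r_6 = 2.5400
beam 7: φ=135°, α=195°
  d=(-0.9659,-0.2588)  start (4,6)  tX=0.8593 tY=2.8205  stride 1/|dx|=1.0353 1/|dy|=3.8637
    cross x-line → (3,6), t=0.8593
    cross x-line → (2,6), t=1.8946
    cross y-line → (2,5), t=2.8205
    cross x-line → (1,5), t=2.9298
    cross x-line → (0,5), t=3.9651 (wall)
  → r_7 = 3.9651

ranges = [0.6568, 0.1963, 0.1760, 0.3400, 1.3148, 2.5400, 3.9651]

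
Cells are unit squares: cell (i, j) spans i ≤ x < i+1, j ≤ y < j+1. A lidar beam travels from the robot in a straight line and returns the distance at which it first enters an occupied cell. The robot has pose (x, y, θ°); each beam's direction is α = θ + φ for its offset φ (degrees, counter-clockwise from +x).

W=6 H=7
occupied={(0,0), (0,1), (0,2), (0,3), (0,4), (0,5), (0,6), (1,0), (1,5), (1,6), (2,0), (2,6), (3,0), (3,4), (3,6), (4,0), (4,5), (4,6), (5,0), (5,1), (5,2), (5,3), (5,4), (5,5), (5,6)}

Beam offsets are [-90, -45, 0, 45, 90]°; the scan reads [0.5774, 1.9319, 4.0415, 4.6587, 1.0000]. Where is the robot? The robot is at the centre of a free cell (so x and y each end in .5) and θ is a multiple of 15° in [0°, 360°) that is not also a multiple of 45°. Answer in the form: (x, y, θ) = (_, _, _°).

(x, y, θ) = (1.5, 1.5, 30°)

Candidates: 17 free-cell centres × 16 headings = 272 poses. Raycast each; keep the one whose scan matches to 4 dp.
  (2.5, 1.5, 255°): beam 1 = 1.5529 ≠ 0.5774 ✗
  (2.5, 4.5, 75°): beam 1 = 0.5176 ≠ 0.5774 ✗
  (4.5, 3.5, 165°): beam 1 = 1.5529 ≠ 0.5774 ✗
  (2.5, 4.5, 150°): beam 1 = 1.7321 ≠ 0.5774 ✗
  …
  (1.5, 1.5, 30°): r_1=0.5774, r_2=1.9319, r_3=4.0415, r_4=4.6587, r_5=1.0000 — all match ✓
No second candidate reproduces the full scan.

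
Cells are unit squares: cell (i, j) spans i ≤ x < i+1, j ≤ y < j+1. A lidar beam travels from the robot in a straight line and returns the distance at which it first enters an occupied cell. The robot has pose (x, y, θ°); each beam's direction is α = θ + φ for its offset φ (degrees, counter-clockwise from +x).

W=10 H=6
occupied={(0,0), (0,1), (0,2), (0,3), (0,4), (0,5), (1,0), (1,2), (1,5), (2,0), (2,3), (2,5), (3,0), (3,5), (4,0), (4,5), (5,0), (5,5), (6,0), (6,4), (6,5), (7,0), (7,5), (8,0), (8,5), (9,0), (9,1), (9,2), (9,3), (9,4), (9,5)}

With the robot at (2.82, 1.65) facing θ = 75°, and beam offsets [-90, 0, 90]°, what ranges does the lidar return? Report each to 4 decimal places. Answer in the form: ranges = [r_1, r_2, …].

beam 1: φ=-90°, α=345°
  direction (0.9659, -0.2588); cell (2,1); t to first gridline: x 0.1863, y 2.5114 (then +1.0353 / +3.8637)
    (3,1) via x @ 0.1863
    (4,1) via x @ 1.2216
    (5,1) via x @ 2.2569
    (5,0) via y @ 2.5114  # hit
  → r_1 = 2.5114
beam 2: φ=0°, α=75°
  direction (0.2588, 0.9659); cell (2,1); t to first gridline: x 0.6955, y 0.3623 (then +3.8637 / +1.0353)
    (2,2) via y @ 0.3623
    (3,2) via x @ 0.6955
    (3,3) via y @ 1.3976
    (3,4) via y @ 2.4329
    (3,5) via y @ 3.4682  # hit
  → r_2 = 3.4682
beam 3: φ=90°, α=165°
  direction (-0.9659, 0.2588); cell (2,1); t to first gridline: x 0.8489, y 1.3523 (then +1.0353 / +3.8637)
    (1,1) via x @ 0.8489
    (1,2) via y @ 1.3523  # hit
  → r_3 = 1.3523

ranges = [2.5114, 3.4682, 1.3523]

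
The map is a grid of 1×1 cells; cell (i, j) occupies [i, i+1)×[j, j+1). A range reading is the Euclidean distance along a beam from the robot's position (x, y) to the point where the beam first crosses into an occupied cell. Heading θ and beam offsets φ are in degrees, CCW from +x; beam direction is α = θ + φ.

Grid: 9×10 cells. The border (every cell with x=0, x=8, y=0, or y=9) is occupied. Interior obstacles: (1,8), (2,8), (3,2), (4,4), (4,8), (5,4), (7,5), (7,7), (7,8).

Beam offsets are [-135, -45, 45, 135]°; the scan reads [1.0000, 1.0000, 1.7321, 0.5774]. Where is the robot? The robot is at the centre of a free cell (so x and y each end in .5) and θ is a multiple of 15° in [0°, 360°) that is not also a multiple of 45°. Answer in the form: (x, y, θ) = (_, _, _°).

Enumerate (i+0.5, j+0.5, θ) over the 47 free cells and 16 admissible headings. For each, cast all 4 beams and compare to the given ranges.
  (7.5, 6.5, 165°): beam 1 = 0.5774 ≠ 1.0000 ✗
  (5.5, 3.5, 15°): beam 1 = 2.8868 ≠ 1.0000 ✗
  (3.5, 7.5, 210°): beam 1 = 1.5529 ≠ 1.0000 ✗
  (3.5, 7.5, 60°): beam 1 = 2.5882 ≠ 1.0000 ✗
  …
  (2.5, 1.5, 105°): r_1=1.0000, r_2=1.0000, r_3=1.7321, r_4=0.5774 — all match ✓
No second candidate reproduces the full scan.

(x, y, θ) = (2.5, 1.5, 105°)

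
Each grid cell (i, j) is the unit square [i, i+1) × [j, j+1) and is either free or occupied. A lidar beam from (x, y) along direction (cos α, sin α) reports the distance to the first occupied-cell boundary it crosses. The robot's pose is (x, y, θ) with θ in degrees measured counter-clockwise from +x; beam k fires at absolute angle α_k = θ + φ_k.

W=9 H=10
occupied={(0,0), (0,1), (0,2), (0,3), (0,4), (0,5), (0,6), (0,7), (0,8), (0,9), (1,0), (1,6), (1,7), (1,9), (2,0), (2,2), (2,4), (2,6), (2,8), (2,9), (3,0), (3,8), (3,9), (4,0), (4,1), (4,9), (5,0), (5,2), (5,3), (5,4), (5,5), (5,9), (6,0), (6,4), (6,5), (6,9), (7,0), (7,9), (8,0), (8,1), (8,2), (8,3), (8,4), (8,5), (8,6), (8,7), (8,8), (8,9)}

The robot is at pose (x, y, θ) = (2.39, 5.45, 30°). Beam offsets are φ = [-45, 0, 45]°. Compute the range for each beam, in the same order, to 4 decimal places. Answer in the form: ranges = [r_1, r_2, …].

ranges = [2.7021, 6.4779, 0.5694]

beam 1: φ=-45°, α=345°
  dir = (cos 345°, sin 345°) = (0.9659, -0.2588); from cell (2,5)
  next x-line at t=0.6315, next y-line at t=1.7387; Δt_x=1.0353, Δt_y=3.8637
    x: enter (3,5) at t=0.6315
    x: enter (4,5) at t=1.6668
    y: enter (4,4) at t=1.7387
    x: enter (5,4) at t=2.7021 ← occupied
  → r_1 = 2.7021
beam 2: φ=0°, α=30°
  dir = (cos 30°, sin 30°) = (0.8660, 0.5000); from cell (2,5)
  next x-line at t=0.7044, next y-line at t=1.1000; Δt_x=1.1547, Δt_y=2.0000
    x: enter (3,5) at t=0.7044
    y: enter (3,6) at t=1.1000
    x: enter (4,6) at t=1.8591
    x: enter (5,6) at t=3.0138
    y: enter (5,7) at t=3.1000
    x: enter (6,7) at t=4.1685
    y: enter (6,8) at t=5.1000
    x: enter (7,8) at t=5.3232
    x: enter (8,8) at t=6.4779 ← occupied
  → r_2 = 6.4779
beam 3: φ=45°, α=75°
  dir = (cos 75°, sin 75°) = (0.2588, 0.9659); from cell (2,5)
  next x-line at t=2.3569, next y-line at t=0.5694; Δt_x=3.8637, Δt_y=1.0353
    y: enter (2,6) at t=0.5694 ← occupied
  → r_3 = 0.5694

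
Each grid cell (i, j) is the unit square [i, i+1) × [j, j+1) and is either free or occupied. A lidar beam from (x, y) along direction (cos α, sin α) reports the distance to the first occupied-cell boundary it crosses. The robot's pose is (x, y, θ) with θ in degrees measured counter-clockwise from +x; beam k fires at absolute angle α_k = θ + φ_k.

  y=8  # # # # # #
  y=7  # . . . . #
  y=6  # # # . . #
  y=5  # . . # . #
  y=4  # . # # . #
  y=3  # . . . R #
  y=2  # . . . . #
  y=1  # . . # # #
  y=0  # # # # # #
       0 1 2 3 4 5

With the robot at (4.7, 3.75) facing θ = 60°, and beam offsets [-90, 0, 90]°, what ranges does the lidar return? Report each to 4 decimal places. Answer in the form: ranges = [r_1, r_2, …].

beam 1: φ=-90°, α=330°
  d=(0.8660,-0.5000)  start (4,3)  tX=0.3464 tY=1.5000  stride 1/|dx|=1.1547 1/|dy|=2.0000
    cross x-line → (5,3), t=0.3464 (wall)
  → r_1 = 0.3464
beam 2: φ=0°, α=60°
  d=(0.5000,0.8660)  start (4,3)  tX=0.6000 tY=0.2887  stride 1/|dx|=2.0000 1/|dy|=1.1547
    cross y-line → (4,4), t=0.2887
    cross x-line → (5,4), t=0.6000 (wall)
  → r_2 = 0.6000
beam 3: φ=90°, α=150°
  d=(-0.8660,0.5000)  start (4,3)  tX=0.8083 tY=0.5000  stride 1/|dx|=1.1547 1/|dy|=2.0000
    cross y-line → (4,4), t=0.5000
    cross x-line → (3,4), t=0.8083 (wall)
  → r_3 = 0.8083

ranges = [0.3464, 0.6000, 0.8083]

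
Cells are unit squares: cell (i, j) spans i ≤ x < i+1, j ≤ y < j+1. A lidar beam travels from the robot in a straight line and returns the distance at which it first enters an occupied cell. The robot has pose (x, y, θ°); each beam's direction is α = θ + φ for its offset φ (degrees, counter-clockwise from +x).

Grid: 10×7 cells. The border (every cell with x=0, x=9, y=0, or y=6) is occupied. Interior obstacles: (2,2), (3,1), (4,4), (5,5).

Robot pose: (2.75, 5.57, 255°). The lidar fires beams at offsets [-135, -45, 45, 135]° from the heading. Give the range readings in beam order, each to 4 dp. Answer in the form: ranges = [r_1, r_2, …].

ranges = [0.4965, 2.0207, 5.2770, 0.8600]

beam 1: φ=-135°, α=120°
  cosα=-0.5000 sinα=0.8660 | (2,5) | tMaxX 1.5000 tMaxY 0.4965 | tΔX 2.0000 tΔY 1.1547
    t=0.4965 [y] (2,6) — stop
  → r_1 = 0.4965
beam 2: φ=-45°, α=210°
  cosα=-0.8660 sinα=-0.5000 | (2,5) | tMaxX 0.8660 tMaxY 1.1400 | tΔX 1.1547 tΔY 2.0000
    t=0.8660 [x] (1,5)
    t=1.1400 [y] (1,4)
    t=2.0207 [x] (0,4) — stop
  → r_2 = 2.0207
beam 3: φ=45°, α=300°
  cosα=0.5000 sinα=-0.8660 | (2,5) | tMaxX 0.5000 tMaxY 0.6582 | tΔX 2.0000 tΔY 1.1547
    t=0.5000 [x] (3,5)
    t=0.6582 [y] (3,4)
    t=1.8129 [y] (3,3)
    t=2.5000 [x] (4,3)
    t=2.9676 [y] (4,2)
    t=4.1223 [y] (4,1)
    t=4.5000 [x] (5,1)
    t=5.2770 [y] (5,0) — stop
  → r_3 = 5.2770
beam 4: φ=135°, α=30°
  cosα=0.8660 sinα=0.5000 | (2,5) | tMaxX 0.2887 tMaxY 0.8600 | tΔX 1.1547 tΔY 2.0000
    t=0.2887 [x] (3,5)
    t=0.8600 [y] (3,6) — stop
  → r_4 = 0.8600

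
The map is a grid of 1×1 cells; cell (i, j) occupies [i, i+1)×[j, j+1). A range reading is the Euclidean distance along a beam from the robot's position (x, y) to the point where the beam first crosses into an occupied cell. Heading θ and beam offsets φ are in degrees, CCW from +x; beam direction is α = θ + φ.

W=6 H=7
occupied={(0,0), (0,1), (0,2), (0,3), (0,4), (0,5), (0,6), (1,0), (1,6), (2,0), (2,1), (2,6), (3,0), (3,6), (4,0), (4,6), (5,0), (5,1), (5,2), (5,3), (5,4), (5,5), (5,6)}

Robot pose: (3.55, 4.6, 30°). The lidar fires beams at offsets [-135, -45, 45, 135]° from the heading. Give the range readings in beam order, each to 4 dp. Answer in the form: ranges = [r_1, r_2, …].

ranges = [2.6917, 1.5012, 1.4494, 2.6400]

beam 1: φ=-135°, α=255°
  dir = (cos 255°, sin 255°) = (-0.2588, -0.9659); from cell (3,4)
  next x-line at t=2.1250, next y-line at t=0.6212; Δt_x=3.8637, Δt_y=1.0353
    y: enter (3,3) at t=0.6212
    y: enter (3,2) at t=1.6564
    x: enter (2,2) at t=2.1250
    y: enter (2,1) at t=2.6917 ← occupied
  → r_1 = 2.6917
beam 2: φ=-45°, α=345°
  dir = (cos 345°, sin 345°) = (0.9659, -0.2588); from cell (3,4)
  next x-line at t=0.4659, next y-line at t=2.3182; Δt_x=1.0353, Δt_y=3.8637
    x: enter (4,4) at t=0.4659
    x: enter (5,4) at t=1.5012 ← occupied
  → r_2 = 1.5012
beam 3: φ=45°, α=75°
  dir = (cos 75°, sin 75°) = (0.2588, 0.9659); from cell (3,4)
  next x-line at t=1.7387, next y-line at t=0.4141; Δt_x=3.8637, Δt_y=1.0353
    y: enter (3,5) at t=0.4141
    y: enter (3,6) at t=1.4494 ← occupied
  → r_3 = 1.4494
beam 4: φ=135°, α=165°
  dir = (cos 165°, sin 165°) = (-0.9659, 0.2588); from cell (3,4)
  next x-line at t=0.5694, next y-line at t=1.5455; Δt_x=1.0353, Δt_y=3.8637
    x: enter (2,4) at t=0.5694
    y: enter (2,5) at t=1.5455
    x: enter (1,5) at t=1.6047
    x: enter (0,5) at t=2.6400 ← occupied
  → r_4 = 2.6400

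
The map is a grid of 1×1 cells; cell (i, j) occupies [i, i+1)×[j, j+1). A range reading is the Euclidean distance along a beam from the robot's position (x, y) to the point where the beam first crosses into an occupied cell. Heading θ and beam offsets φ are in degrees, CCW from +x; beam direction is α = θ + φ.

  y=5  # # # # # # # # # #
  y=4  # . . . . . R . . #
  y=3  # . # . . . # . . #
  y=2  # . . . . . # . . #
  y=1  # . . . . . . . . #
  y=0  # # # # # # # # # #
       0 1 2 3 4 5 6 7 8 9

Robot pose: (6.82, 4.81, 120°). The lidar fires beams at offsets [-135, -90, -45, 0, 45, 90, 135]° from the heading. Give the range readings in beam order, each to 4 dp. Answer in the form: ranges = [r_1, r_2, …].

ranges = [2.2569, 0.3800, 0.1967, 0.2194, 0.7341, 6.7204, 0.8386]

beam 1: φ=-135°, α=345°
  dir = (cos 345°, sin 345°) = (0.9659, -0.2588); from cell (6,4)
  next x-line at t=0.1863, next y-line at t=3.1296; Δt_x=1.0353, Δt_y=3.8637
    x: enter (7,4) at t=0.1863
    x: enter (8,4) at t=1.2216
    x: enter (9,4) at t=2.2569 ← occupied
  → r_1 = 2.2569
beam 2: φ=-90°, α=30°
  dir = (cos 30°, sin 30°) = (0.8660, 0.5000); from cell (6,4)
  next x-line at t=0.2078, next y-line at t=0.3800; Δt_x=1.1547, Δt_y=2.0000
    x: enter (7,4) at t=0.2078
    y: enter (7,5) at t=0.3800 ← occupied
  → r_2 = 0.3800
beam 3: φ=-45°, α=75°
  dir = (cos 75°, sin 75°) = (0.2588, 0.9659); from cell (6,4)
  next x-line at t=0.6955, next y-line at t=0.1967; Δt_x=3.8637, Δt_y=1.0353
    y: enter (6,5) at t=0.1967 ← occupied
  → r_3 = 0.1967
beam 4: φ=0°, α=120°
  dir = (cos 120°, sin 120°) = (-0.5000, 0.8660); from cell (6,4)
  next x-line at t=1.6400, next y-line at t=0.2194; Δt_x=2.0000, Δt_y=1.1547
    y: enter (6,5) at t=0.2194 ← occupied
  → r_4 = 0.2194
beam 5: φ=45°, α=165°
  dir = (cos 165°, sin 165°) = (-0.9659, 0.2588); from cell (6,4)
  next x-line at t=0.8489, next y-line at t=0.7341; Δt_x=1.0353, Δt_y=3.8637
    y: enter (6,5) at t=0.7341 ← occupied
  → r_5 = 0.7341
beam 6: φ=90°, α=210°
  dir = (cos 210°, sin 210°) = (-0.8660, -0.5000); from cell (6,4)
  next x-line at t=0.9469, next y-line at t=1.6200; Δt_x=1.1547, Δt_y=2.0000
    x: enter (5,4) at t=0.9469
    y: enter (5,3) at t=1.6200
    x: enter (4,3) at t=2.1016
    x: enter (3,3) at t=3.2563
    y: enter (3,2) at t=3.6200
    x: enter (2,2) at t=4.4110
    x: enter (1,2) at t=5.5657
    y: enter (1,1) at t=5.6200
    x: enter (0,1) at t=6.7204 ← occupied
  → r_6 = 6.7204
beam 7: φ=135°, α=255°
  dir = (cos 255°, sin 255°) = (-0.2588, -0.9659); from cell (6,4)
  next x-line at t=3.1682, next y-line at t=0.8386; Δt_x=3.8637, Δt_y=1.0353
    y: enter (6,3) at t=0.8386 ← occupied
  → r_7 = 0.8386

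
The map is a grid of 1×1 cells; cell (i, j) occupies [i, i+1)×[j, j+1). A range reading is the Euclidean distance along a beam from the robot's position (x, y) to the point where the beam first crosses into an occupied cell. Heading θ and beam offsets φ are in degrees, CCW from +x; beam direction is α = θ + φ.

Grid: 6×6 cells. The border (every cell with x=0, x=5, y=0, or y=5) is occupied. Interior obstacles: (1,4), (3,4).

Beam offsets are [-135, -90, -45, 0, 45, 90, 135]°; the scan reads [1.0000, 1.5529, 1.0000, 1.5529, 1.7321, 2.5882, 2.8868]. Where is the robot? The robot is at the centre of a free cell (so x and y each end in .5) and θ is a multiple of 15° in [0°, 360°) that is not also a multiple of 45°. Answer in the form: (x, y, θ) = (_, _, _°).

Enumerate (i+0.5, j+0.5, θ) over the 14 free cells and 16 admissible headings. For each, cast all 7 beams and compare to the given ranges.
  (3.5, 2.5, 345°): beam 1 = 2.8868 ≠ 1.0000 ✗
  (4.5, 2.5, 240°): beam 1 = 1.9319 ≠ 1.0000 ✗
  (1.5, 3.5, 150°): beam 1 = 1.9319 ≠ 1.0000 ✗
  (3.5, 2.5, 30°): beam 1 = 1.5529 ≠ 1.0000 ✗
  …
  (2.5, 3.5, 165°): r_1=1.0000, r_2=1.5529, r_3=1.0000, r_4=1.5529, r_5=1.7321, r_6=2.5882, r_7=2.8868 — all match ✓
Unique over the lattice → pose = (2.5, 3.5, 165°).

(x, y, θ) = (2.5, 3.5, 165°)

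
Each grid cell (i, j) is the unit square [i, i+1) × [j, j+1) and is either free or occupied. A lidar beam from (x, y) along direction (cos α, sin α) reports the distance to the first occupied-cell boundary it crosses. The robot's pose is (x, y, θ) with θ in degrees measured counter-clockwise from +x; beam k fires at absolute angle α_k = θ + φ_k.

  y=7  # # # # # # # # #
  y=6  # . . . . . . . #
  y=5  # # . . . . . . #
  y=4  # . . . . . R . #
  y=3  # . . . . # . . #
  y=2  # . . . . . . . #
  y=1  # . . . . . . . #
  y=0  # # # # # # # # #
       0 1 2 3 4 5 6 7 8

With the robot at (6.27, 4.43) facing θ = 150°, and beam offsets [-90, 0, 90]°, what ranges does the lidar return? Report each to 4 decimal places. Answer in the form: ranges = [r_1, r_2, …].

ranges = [2.9676, 5.1400, 0.5400]

beam 1: φ=-90°, α=60°
  cosα=0.5000 sinα=0.8660 | (6,4) | tMaxX 1.4600 tMaxY 0.6582 | tΔX 2.0000 tΔY 1.1547
    t=0.6582 [y] (6,5)
    t=1.4600 [x] (7,5)
    t=1.8129 [y] (7,6)
    t=2.9676 [y] (7,7) — stop
  → r_1 = 2.9676
beam 2: φ=0°, α=150°
  cosα=-0.8660 sinα=0.5000 | (6,4) | tMaxX 0.3118 tMaxY 1.1400 | tΔX 1.1547 tΔY 2.0000
    t=0.3118 [x] (5,4)
    t=1.1400 [y] (5,5)
    t=1.4665 [x] (4,5)
    t=2.6212 [x] (3,5)
    t=3.1400 [y] (3,6)
    t=3.7759 [x] (2,6)
    t=4.9306 [x] (1,6)
    t=5.1400 [y] (1,7) — stop
  → r_2 = 5.1400
beam 3: φ=90°, α=240°
  cosα=-0.5000 sinα=-0.8660 | (6,4) | tMaxX 0.5400 tMaxY 0.4965 | tΔX 2.0000 tΔY 1.1547
    t=0.4965 [y] (6,3)
    t=0.5400 [x] (5,3) — stop
  → r_3 = 0.5400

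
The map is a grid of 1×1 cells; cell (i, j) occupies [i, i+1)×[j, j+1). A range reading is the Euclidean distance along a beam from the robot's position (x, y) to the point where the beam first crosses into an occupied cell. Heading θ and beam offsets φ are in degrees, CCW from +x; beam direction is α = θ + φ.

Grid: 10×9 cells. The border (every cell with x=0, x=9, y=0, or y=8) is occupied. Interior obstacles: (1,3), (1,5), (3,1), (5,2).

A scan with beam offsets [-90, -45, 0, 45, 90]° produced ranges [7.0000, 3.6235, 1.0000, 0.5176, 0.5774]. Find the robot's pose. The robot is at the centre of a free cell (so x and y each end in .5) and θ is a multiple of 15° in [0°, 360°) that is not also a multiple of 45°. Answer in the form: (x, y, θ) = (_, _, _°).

Candidates: 52 free-cell centres × 16 headings = 832 poses. Raycast each; keep the one whose scan matches to 4 dp.
  (2.5, 2.5, 165°): beam 1 = 5.6940 ≠ 7.0000 ✗
  (4.5, 3.5, 75°): beam 1 = 4.6587 ≠ 7.0000 ✗
  (4.5, 5.5, 345°): beam 1 = 3.6235 ≠ 7.0000 ✗
  (1.5, 6.5, 285°): beam 1 = 0.5176 ≠ 7.0000 ✗
  (5.5, 5.5, 105°): beam 1 = 3.6235 ≠ 7.0000 ✗
  …
  (5.5, 7.5, 30°): r_1=7.0000, r_2=3.6235, r_3=1.0000, r_4=0.5176, r_5=0.5774 — all match ✓
No second candidate reproduces the full scan.

(x, y, θ) = (5.5, 7.5, 30°)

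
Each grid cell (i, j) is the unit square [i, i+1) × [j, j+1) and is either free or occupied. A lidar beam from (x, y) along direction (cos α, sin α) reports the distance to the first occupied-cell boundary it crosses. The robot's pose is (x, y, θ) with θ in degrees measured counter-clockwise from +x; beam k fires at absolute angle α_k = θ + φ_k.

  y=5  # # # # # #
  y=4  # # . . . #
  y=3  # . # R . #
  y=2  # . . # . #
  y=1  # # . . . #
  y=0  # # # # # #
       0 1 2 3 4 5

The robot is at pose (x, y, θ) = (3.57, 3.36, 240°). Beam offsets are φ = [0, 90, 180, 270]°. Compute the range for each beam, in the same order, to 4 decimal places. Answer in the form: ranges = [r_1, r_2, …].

beam 1: φ=0°, α=240°
  cosα=-0.5000 sinα=-0.8660 | (3,3) | tMaxX 1.1400 tMaxY 0.4157 | tΔX 2.0000 tΔY 1.1547
    t=0.4157 [y] (3,2) — stop
  → r_1 = 0.4157
beam 2: φ=90°, α=330°
  cosα=0.8660 sinα=-0.5000 | (3,3) | tMaxX 0.4965 tMaxY 0.7200 | tΔX 1.1547 tΔY 2.0000
    t=0.4965 [x] (4,3)
    t=0.7200 [y] (4,2)
    t=1.6512 [x] (5,2) — stop
  → r_2 = 1.6512
beam 3: φ=180°, α=60°
  cosα=0.5000 sinα=0.8660 | (3,3) | tMaxX 0.8600 tMaxY 0.7390 | tΔX 2.0000 tΔY 1.1547
    t=0.7390 [y] (3,4)
    t=0.8600 [x] (4,4)
    t=1.8937 [y] (4,5) — stop
  → r_3 = 1.8937
beam 4: φ=270°, α=150°
  cosα=-0.8660 sinα=0.5000 | (3,3) | tMaxX 0.6582 tMaxY 1.2800 | tΔX 1.1547 tΔY 2.0000
    t=0.6582 [x] (2,3) — stop
  → r_4 = 0.6582

ranges = [0.4157, 1.6512, 1.8937, 0.6582]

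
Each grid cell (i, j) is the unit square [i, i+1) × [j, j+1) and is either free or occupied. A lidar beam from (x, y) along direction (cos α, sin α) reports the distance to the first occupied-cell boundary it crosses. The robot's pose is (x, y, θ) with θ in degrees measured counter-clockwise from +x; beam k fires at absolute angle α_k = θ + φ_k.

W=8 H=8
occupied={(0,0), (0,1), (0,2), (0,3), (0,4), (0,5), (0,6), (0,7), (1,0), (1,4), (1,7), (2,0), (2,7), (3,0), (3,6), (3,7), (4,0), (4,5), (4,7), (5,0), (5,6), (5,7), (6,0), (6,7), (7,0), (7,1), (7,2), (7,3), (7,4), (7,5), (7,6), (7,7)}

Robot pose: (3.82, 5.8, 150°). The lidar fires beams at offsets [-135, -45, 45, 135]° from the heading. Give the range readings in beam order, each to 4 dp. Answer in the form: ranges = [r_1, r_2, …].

ranges = [0.1863, 0.2071, 2.9195, 0.6955]

beam 1: φ=-135°, α=15°
  cosα=0.9659 sinα=0.2588 | (3,5) | tMaxX 0.1863 tMaxY 0.7727 | tΔX 1.0353 tΔY 3.8637
    t=0.1863 [x] (4,5) — stop
  → r_1 = 0.1863
beam 2: φ=-45°, α=105°
  cosα=-0.2588 sinα=0.9659 | (3,5) | tMaxX 3.1682 tMaxY 0.2071 | tΔX 3.8637 tΔY 1.0353
    t=0.2071 [y] (3,6) — stop
  → r_2 = 0.2071
beam 3: φ=45°, α=195°
  cosα=-0.9659 sinα=-0.2588 | (3,5) | tMaxX 0.8489 tMaxY 3.0910 | tΔX 1.0353 tΔY 3.8637
    t=0.8489 [x] (2,5)
    t=1.8842 [x] (1,5)
    t=2.9195 [x] (0,5) — stop
  → r_3 = 2.9195
beam 4: φ=135°, α=285°
  cosα=0.2588 sinα=-0.9659 | (3,5) | tMaxX 0.6955 tMaxY 0.8282 | tΔX 3.8637 tΔY 1.0353
    t=0.6955 [x] (4,5) — stop
  → r_4 = 0.6955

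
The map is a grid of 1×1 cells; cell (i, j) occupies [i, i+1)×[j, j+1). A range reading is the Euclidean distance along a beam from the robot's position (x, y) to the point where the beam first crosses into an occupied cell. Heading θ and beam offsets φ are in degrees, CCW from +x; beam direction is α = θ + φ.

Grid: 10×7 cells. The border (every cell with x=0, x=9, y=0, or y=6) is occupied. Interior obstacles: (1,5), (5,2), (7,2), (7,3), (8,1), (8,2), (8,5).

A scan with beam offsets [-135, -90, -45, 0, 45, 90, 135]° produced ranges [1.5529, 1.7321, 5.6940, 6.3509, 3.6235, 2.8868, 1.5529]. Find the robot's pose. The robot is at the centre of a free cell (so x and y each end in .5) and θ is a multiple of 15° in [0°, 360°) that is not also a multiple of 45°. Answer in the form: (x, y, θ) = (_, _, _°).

Candidates: 33 free-cell centres × 16 headings = 528 poses. Raycast each; keep the one whose scan matches to 4 dp.
  (6.5, 4.5, 300°): beam 1 = 4.6587 ≠ 1.5529 ✗
  (2.5, 4.5, 300°): beam 3 = 3.6235 ≠ 5.6940 ✗
  (5.5, 3.5, 255°): beam 1 = 2.8868 ≠ 1.5529 ✗
  (3.5, 1.5, 15°): beam 1 = 0.5774 ≠ 1.5529 ✗
  …
  (2.5, 2.5, 30°): r_1=1.5529, r_2=1.7321, r_3=5.6940, r_4=6.3509, r_5=3.6235, r_6=2.8868, r_7=1.5529 — all match ✓
Unique over the lattice → pose = (2.5, 2.5, 30°).

(x, y, θ) = (2.5, 2.5, 30°)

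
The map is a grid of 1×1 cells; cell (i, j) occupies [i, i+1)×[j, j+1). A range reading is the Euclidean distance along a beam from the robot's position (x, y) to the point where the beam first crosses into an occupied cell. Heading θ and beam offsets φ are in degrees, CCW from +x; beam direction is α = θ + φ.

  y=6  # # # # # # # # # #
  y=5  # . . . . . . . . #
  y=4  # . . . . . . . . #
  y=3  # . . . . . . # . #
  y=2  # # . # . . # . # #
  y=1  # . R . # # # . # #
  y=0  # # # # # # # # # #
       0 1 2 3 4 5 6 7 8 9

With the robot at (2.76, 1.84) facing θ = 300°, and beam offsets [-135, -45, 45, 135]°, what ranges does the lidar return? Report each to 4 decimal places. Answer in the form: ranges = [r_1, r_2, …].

beam 1: φ=-135°, α=165°
  cosα=-0.9659 sinα=0.2588 | (2,1) | tMaxX 0.7868 tMaxY 0.6182 | tΔX 1.0353 tΔY 3.8637
    t=0.6182 [y] (2,2)
    t=0.7868 [x] (1,2) — stop
  → r_1 = 0.7868
beam 2: φ=-45°, α=255°
  cosα=-0.2588 sinα=-0.9659 | (2,1) | tMaxX 2.9364 tMaxY 0.8696 | tΔX 3.8637 tΔY 1.0353
    t=0.8696 [y] (2,0) — stop
  → r_2 = 0.8696
beam 3: φ=45°, α=345°
  cosα=0.9659 sinα=-0.2588 | (2,1) | tMaxX 0.2485 tMaxY 3.2455 | tΔX 1.0353 tΔY 3.8637
    t=0.2485 [x] (3,1)
    t=1.2837 [x] (4,1) — stop
  → r_3 = 1.2837
beam 4: φ=135°, α=75°
  cosα=0.2588 sinα=0.9659 | (2,1) | tMaxX 0.9273 tMaxY 0.1656 | tΔX 3.8637 tΔY 1.0353
    t=0.1656 [y] (2,2)
    t=0.9273 [x] (3,2) — stop
  → r_4 = 0.9273

ranges = [0.7868, 0.8696, 1.2837, 0.9273]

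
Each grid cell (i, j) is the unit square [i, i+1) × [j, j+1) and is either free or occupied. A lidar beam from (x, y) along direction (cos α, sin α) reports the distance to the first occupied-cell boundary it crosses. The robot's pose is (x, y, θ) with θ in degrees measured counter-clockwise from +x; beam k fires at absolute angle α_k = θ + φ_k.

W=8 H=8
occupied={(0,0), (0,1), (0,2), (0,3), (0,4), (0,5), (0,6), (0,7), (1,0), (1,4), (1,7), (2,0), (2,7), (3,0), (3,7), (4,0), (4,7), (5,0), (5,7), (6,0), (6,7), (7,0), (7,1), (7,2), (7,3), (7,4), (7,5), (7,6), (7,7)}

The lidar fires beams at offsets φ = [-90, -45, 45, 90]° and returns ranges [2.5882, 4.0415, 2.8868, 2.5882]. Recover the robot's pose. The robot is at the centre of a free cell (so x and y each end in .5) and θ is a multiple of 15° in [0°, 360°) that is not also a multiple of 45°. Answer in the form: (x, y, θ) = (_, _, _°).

Enumerate (i+0.5, j+0.5, θ) over the 35 free cells and 16 admissible headings. For each, cast all 4 beams and compare to the given ranges.
  (6.5, 6.5, 150°): beam 1 = 0.5774 ≠ 2.5882 ✗
  (1.5, 1.5, 60°): beam 1 = 1.0000 ≠ 2.5882 ✗
  (3.5, 3.5, 210°): beam 1 = 4.0415 ≠ 2.5882 ✗
  …
  (4.5, 3.5, 255°): r_1=2.5882, r_2=4.0415, r_3=2.8868, r_4=2.5882 — all match ✓
Only this pose fits every beam.

(x, y, θ) = (4.5, 3.5, 255°)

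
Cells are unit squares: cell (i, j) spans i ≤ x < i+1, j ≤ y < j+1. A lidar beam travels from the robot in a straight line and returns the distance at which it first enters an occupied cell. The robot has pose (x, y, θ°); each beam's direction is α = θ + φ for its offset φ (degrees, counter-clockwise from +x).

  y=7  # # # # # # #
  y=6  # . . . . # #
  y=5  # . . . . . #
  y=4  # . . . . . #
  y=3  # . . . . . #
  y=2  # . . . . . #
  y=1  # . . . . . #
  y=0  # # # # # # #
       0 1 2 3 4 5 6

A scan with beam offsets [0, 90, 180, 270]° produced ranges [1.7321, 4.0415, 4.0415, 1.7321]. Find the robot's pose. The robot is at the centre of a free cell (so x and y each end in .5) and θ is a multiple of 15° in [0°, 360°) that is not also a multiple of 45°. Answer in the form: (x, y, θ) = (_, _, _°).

(x, y, θ) = (4.5, 4.5, 60°)

The pose lattice has 29·16 = 464 candidates. Test each by forward raycasting.
  (4.5, 4.5, 195°): beam 1 = 3.6235 ≠ 1.7321 ✗
  (5.5, 1.5, 150°): beam 1 = 5.1962 ≠ 1.7321 ✗
  (1.5, 3.5, 60°): beam 1 = 4.0415 ≠ 1.7321 ✗
  …
  (4.5, 4.5, 60°): r_1=1.7321, r_2=4.0415, r_3=4.0415, r_4=1.7321 — all match ✓
Unique over the lattice → pose = (4.5, 4.5, 60°).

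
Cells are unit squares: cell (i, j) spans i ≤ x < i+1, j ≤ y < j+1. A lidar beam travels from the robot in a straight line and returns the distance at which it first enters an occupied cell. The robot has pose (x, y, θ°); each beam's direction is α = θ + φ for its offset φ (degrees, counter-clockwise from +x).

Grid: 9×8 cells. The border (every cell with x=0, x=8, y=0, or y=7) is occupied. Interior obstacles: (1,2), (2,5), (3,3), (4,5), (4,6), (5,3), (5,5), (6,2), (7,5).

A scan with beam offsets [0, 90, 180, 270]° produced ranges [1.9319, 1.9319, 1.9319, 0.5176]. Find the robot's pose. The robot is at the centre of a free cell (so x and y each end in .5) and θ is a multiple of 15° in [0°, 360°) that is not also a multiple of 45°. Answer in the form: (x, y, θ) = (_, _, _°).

(x, y, θ) = (4.5, 1.5, 15°)

Candidates: 33 free-cell centres × 16 headings = 528 poses. Raycast each; keep the one whose scan matches to 4 dp.
  (4.5, 3.5, 210°): beam 1 = 0.5774 ≠ 1.9319 ✗
  (3.5, 6.5, 345°): beam 1 = 0.5176 ≠ 1.9319 ✗
  (5.5, 6.5, 60°): beam 1 = 0.5774 ≠ 1.9319 ✗
  (6.5, 1.5, 210°): beam 1 = 1.0000 ≠ 1.9319 ✗
  (1.5, 5.5, 195°): beam 1 = 0.5176 ≠ 1.9319 ✗
  …
  (4.5, 1.5, 15°): r_1=1.9319, r_2=1.9319, r_3=1.9319, r_4=0.5176 — all match ✓
No second candidate reproduces the full scan.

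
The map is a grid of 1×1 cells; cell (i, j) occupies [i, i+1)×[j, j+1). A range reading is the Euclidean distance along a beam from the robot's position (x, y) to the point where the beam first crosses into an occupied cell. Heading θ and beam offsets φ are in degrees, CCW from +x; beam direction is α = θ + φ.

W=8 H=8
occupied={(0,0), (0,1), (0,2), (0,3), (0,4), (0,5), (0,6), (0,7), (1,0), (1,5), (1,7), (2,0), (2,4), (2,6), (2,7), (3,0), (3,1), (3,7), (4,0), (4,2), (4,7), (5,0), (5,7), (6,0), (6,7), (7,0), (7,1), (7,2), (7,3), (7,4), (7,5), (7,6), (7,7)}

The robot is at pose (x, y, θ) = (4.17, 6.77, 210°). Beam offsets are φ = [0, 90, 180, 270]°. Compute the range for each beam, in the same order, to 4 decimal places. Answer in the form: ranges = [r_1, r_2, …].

beam 1: φ=0°, α=210°
  dir = (cos 210°, sin 210°) = (-0.8660, -0.5000); from cell (4,6)
  next x-line at t=0.1963, next y-line at t=1.5400; Δt_x=1.1547, Δt_y=2.0000
    x: enter (3,6) at t=0.1963
    x: enter (2,6) at t=1.3510 ← occupied
  → r_1 = 1.3510
beam 2: φ=90°, α=300°
  dir = (cos 300°, sin 300°) = (0.5000, -0.8660); from cell (4,6)
  next x-line at t=1.6600, next y-line at t=0.8891; Δt_x=2.0000, Δt_y=1.1547
    y: enter (4,5) at t=0.8891
    x: enter (5,5) at t=1.6600
    y: enter (5,4) at t=2.0438
    y: enter (5,3) at t=3.1985
    x: enter (6,3) at t=3.6600
    y: enter (6,2) at t=4.3532
    y: enter (6,1) at t=5.5079
    x: enter (7,1) at t=5.6600 ← occupied
  → r_2 = 5.6600
beam 3: φ=180°, α=30°
  dir = (cos 30°, sin 30°) = (0.8660, 0.5000); from cell (4,6)
  next x-line at t=0.9584, next y-line at t=0.4600; Δt_x=1.1547, Δt_y=2.0000
    y: enter (4,7) at t=0.4600 ← occupied
  → r_3 = 0.4600
beam 4: φ=270°, α=120°
  dir = (cos 120°, sin 120°) = (-0.5000, 0.8660); from cell (4,6)
  next x-line at t=0.3400, next y-line at t=0.2656; Δt_x=2.0000, Δt_y=1.1547
    y: enter (4,7) at t=0.2656 ← occupied
  → r_4 = 0.2656

ranges = [1.3510, 5.6600, 0.4600, 0.2656]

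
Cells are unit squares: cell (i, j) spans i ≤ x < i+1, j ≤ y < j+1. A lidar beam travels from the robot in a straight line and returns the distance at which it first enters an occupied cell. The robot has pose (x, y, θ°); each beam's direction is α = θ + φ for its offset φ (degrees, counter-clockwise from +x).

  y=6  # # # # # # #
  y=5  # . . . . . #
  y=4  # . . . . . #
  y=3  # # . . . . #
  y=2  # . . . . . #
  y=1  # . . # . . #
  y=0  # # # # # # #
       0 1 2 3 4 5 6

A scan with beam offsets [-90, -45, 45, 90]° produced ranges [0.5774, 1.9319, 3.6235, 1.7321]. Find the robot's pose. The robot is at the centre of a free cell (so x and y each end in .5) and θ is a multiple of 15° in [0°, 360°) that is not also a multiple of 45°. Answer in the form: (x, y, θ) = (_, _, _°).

(x, y, θ) = (5.5, 2.5, 120°)

Candidates: 23 free-cell centres × 16 headings = 368 poses. Raycast each; keep the one whose scan matches to 4 dp.
  (3.5, 4.5, 60°): beam 1 = 2.8868 ≠ 0.5774 ✗
  (3.5, 5.5, 285°): beam 1 = 2.5882 ≠ 0.5774 ✗
  (1.5, 1.5, 300°): beam 2 = 0.5176 ≠ 1.9319 ✗
  (4.5, 3.5, 75°): beam 1 = 1.5529 ≠ 0.5774 ✗
  …
  (5.5, 2.5, 120°): r_1=0.5774, r_2=1.9319, r_3=3.6235, r_4=1.7321 — all match ✓
Unique over the lattice → pose = (5.5, 2.5, 120°).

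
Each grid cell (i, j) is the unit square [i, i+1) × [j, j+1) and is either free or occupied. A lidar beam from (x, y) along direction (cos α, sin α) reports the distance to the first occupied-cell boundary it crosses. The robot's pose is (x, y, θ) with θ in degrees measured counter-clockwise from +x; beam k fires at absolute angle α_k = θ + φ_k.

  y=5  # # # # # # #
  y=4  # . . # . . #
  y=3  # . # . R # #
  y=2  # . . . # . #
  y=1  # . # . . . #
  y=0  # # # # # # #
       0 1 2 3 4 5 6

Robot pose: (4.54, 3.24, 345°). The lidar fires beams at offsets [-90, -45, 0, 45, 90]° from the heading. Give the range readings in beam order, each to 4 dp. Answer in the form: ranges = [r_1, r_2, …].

beam 1: φ=-90°, α=255°
  dir = (cos 255°, sin 255°) = (-0.2588, -0.9659); from cell (4,3)
  next x-line at t=2.0864, next y-line at t=0.2485; Δt_x=3.8637, Δt_y=1.0353
    y: enter (4,2) at t=0.2485 ← occupied
  → r_1 = 0.2485
beam 2: φ=-45°, α=300°
  dir = (cos 300°, sin 300°) = (0.5000, -0.8660); from cell (4,3)
  next x-line at t=0.9200, next y-line at t=0.2771; Δt_x=2.0000, Δt_y=1.1547
    y: enter (4,2) at t=0.2771 ← occupied
  → r_2 = 0.2771
beam 3: φ=0°, α=345°
  dir = (cos 345°, sin 345°) = (0.9659, -0.2588); from cell (4,3)
  next x-line at t=0.4762, next y-line at t=0.9273; Δt_x=1.0353, Δt_y=3.8637
    x: enter (5,3) at t=0.4762 ← occupied
  → r_3 = 0.4762
beam 4: φ=45°, α=30°
  dir = (cos 30°, sin 30°) = (0.8660, 0.5000); from cell (4,3)
  next x-line at t=0.5312, next y-line at t=1.5200; Δt_x=1.1547, Δt_y=2.0000
    x: enter (5,3) at t=0.5312 ← occupied
  → r_4 = 0.5312
beam 5: φ=90°, α=75°
  dir = (cos 75°, sin 75°) = (0.2588, 0.9659); from cell (4,3)
  next x-line at t=1.7773, next y-line at t=0.7868; Δt_x=3.8637, Δt_y=1.0353
    y: enter (4,4) at t=0.7868
    x: enter (5,4) at t=1.7773
    y: enter (5,5) at t=1.8221 ← occupied
  → r_5 = 1.8221

ranges = [0.2485, 0.2771, 0.4762, 0.5312, 1.8221]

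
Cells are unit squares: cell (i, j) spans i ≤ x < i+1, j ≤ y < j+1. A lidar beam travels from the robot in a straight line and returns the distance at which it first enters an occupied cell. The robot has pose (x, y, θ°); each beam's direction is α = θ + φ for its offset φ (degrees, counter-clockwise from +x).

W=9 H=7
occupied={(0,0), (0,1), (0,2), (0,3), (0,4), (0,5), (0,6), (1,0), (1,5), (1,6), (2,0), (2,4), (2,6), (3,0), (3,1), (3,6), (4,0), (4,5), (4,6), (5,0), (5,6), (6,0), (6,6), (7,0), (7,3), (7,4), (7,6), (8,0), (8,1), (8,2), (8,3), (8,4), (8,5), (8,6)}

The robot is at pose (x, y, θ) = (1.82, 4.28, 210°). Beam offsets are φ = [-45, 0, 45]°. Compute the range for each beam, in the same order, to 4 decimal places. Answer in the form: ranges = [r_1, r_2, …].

beam 1: φ=-45°, α=165°
  direction (-0.9659, 0.2588); cell (1,4); t to first gridline: x 0.8489, y 2.7819 (then +1.0353 / +3.8637)
    (0,4) via x @ 0.8489  # hit
  → r_1 = 0.8489
beam 2: φ=0°, α=210°
  direction (-0.8660, -0.5000); cell (1,4); t to first gridline: x 0.9469, y 0.5600 (then +1.1547 / +2.0000)
    (1,3) via y @ 0.5600
    (0,3) via x @ 0.9469  # hit
  → r_2 = 0.9469
beam 3: φ=45°, α=255°
  direction (-0.2588, -0.9659); cell (1,4); t to first gridline: x 3.1682, y 0.2899 (then +3.8637 / +1.0353)
    (1,3) via y @ 0.2899
    (1,2) via y @ 1.3252
    (1,1) via y @ 2.3604
    (0,1) via x @ 3.1682  # hit
  → r_3 = 3.1682

ranges = [0.8489, 0.9469, 3.1682]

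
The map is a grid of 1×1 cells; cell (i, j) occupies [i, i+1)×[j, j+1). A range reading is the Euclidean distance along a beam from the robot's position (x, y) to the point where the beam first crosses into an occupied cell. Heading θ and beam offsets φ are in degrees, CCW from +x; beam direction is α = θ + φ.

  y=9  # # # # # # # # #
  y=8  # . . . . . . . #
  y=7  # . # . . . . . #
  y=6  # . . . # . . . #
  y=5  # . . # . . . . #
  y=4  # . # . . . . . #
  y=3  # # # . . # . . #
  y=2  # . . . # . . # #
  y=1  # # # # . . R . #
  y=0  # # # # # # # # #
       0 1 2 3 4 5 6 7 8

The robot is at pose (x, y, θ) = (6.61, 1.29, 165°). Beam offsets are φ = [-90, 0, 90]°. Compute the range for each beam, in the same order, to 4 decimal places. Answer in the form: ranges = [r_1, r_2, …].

beam 1: φ=-90°, α=75°
  dir = (cos 75°, sin 75°) = (0.2588, 0.9659); from cell (6,1)
  next x-line at t=1.5068, next y-line at t=0.7350; Δt_x=3.8637, Δt_y=1.0353
    y: enter (6,2) at t=0.7350
    x: enter (7,2) at t=1.5068 ← occupied
  → r_1 = 1.5068
beam 2: φ=0°, α=165°
  dir = (cos 165°, sin 165°) = (-0.9659, 0.2588); from cell (6,1)
  next x-line at t=0.6315, next y-line at t=2.7432; Δt_x=1.0353, Δt_y=3.8637
    x: enter (5,1) at t=0.6315
    x: enter (4,1) at t=1.6668
    x: enter (3,1) at t=2.7021 ← occupied
  → r_2 = 2.7021
beam 3: φ=90°, α=255°
  dir = (cos 255°, sin 255°) = (-0.2588, -0.9659); from cell (6,1)
  next x-line at t=2.3569, next y-line at t=0.3002; Δt_x=3.8637, Δt_y=1.0353
    y: enter (6,0) at t=0.3002 ← occupied
  → r_3 = 0.3002

ranges = [1.5068, 2.7021, 0.3002]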